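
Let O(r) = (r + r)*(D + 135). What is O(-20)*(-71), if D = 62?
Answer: 559480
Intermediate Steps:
O(r) = 394*r (O(r) = (r + r)*(62 + 135) = (2*r)*197 = 394*r)
O(-20)*(-71) = (394*(-20))*(-71) = -7880*(-71) = 559480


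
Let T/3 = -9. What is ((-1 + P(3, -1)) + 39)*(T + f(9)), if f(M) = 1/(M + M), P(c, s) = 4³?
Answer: -8245/3 ≈ -2748.3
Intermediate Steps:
T = -27 (T = 3*(-9) = -27)
P(c, s) = 64
f(M) = 1/(2*M)
((-1 + P(3, -1)) + 39)*(T + f(9)) = ((-1 + 64) + 39)*(-27 + (½)/9) = (63 + 39)*(-27 + (½)*(⅑)) = 102*(-27 + 1/18) = 102*(-485/18) = -8245/3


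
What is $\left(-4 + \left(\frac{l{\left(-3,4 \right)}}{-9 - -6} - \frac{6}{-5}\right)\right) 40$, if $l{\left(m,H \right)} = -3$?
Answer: $-72$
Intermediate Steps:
$\left(-4 + \left(\frac{l{\left(-3,4 \right)}}{-9 - -6} - \frac{6}{-5}\right)\right) 40 = \left(-4 - \left(- \frac{6}{5} + \frac{3}{-9 - -6}\right)\right) 40 = \left(-4 - \left(- \frac{6}{5} + \frac{3}{-9 + 6}\right)\right) 40 = \left(-4 + \left(- \frac{3}{-3} + \frac{6}{5}\right)\right) 40 = \left(-4 + \left(\left(-3\right) \left(- \frac{1}{3}\right) + \frac{6}{5}\right)\right) 40 = \left(-4 + \left(1 + \frac{6}{5}\right)\right) 40 = \left(-4 + \frac{11}{5}\right) 40 = \left(- \frac{9}{5}\right) 40 = -72$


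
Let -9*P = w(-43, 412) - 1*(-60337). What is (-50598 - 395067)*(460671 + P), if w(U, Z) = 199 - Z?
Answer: -606983102825/3 ≈ -2.0233e+11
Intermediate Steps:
P = -60124/9 (P = -((199 - 1*412) - 1*(-60337))/9 = -((199 - 412) + 60337)/9 = -(-213 + 60337)/9 = -1/9*60124 = -60124/9 ≈ -6680.4)
(-50598 - 395067)*(460671 + P) = (-50598 - 395067)*(460671 - 60124/9) = -445665*4085915/9 = -606983102825/3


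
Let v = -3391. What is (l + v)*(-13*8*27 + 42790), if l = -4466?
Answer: -314138574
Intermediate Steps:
(l + v)*(-13*8*27 + 42790) = (-4466 - 3391)*(-13*8*27 + 42790) = -7857*(-104*27 + 42790) = -7857*(-2808 + 42790) = -7857*39982 = -314138574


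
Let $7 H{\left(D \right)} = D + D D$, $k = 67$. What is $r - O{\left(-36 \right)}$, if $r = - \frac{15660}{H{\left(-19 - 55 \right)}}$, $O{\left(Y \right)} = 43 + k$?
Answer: $- \frac{351920}{2701} \approx -130.29$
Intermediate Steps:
$O{\left(Y \right)} = 110$ ($O{\left(Y \right)} = 43 + 67 = 110$)
$H{\left(D \right)} = \frac{D}{7} + \frac{D^{2}}{7}$ ($H{\left(D \right)} = \frac{D + D D}{7} = \frac{D + D^{2}}{7} = \frac{D}{7} + \frac{D^{2}}{7}$)
$r = - \frac{54810}{2701}$ ($r = - \frac{15660}{\frac{1}{7} \left(-19 - 55\right) \left(1 - 74\right)} = - \frac{15660}{\frac{1}{7} \left(-74\right) \left(1 - 74\right)} = - \frac{15660}{\frac{1}{7} \left(-74\right) \left(-73\right)} = - \frac{15660}{\frac{5402}{7}} = \left(-15660\right) \frac{7}{5402} = - \frac{54810}{2701} \approx -20.292$)
$r - O{\left(-36 \right)} = - \frac{54810}{2701} - 110 = - \frac{351920}{2701}$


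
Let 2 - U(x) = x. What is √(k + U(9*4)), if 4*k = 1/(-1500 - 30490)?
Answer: I*√139177005590/63980 ≈ 5.831*I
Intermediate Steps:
U(x) = 2 - x
k = -1/127960 (k = 1/(4*(-1500 - 30490)) = (¼)/(-31990) = (¼)*(-1/31990) = -1/127960 ≈ -7.8149e-6)
√(k + U(9*4)) = √(-1/127960 + (2 - 9*4)) = √(-1/127960 + (2 - 1*36)) = √(-1/127960 + (2 - 36)) = √(-1/127960 - 34) = √(-4350641/127960) = I*√139177005590/63980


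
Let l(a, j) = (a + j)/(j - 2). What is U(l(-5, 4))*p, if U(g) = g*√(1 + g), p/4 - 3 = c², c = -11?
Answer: -124*√2 ≈ -175.36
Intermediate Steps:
l(a, j) = (a + j)/(-2 + j)
p = 496 (p = 12 + 4*(-11)² = 12 + 4*121 = 12 + 484 = 496)
U(l(-5, 4))*p = (((-5 + 4)/(-2 + 4))*√(1 + (-5 + 4)/(-2 + 4)))*496 = ((-1/2)*√(1 - 1/2))*496 = (((½)*(-1))*√(1 + (½)*(-1)))*496 = -√(1 - ½)/2*496 = -√2/4*496 = -124*√2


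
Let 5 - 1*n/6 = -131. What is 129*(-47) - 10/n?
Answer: -2473709/408 ≈ -6063.0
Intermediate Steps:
n = 816 (n = 30 - 6*(-131) = 30 + 786 = 816)
129*(-47) - 10/n = 129*(-47) - 10/816 = -6063 - 10*1/816 = -6063 - 5/408 = -2473709/408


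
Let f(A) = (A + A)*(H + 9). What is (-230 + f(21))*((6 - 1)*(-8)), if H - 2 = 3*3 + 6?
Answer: -34480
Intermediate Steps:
H = 17 (H = 2 + (3*3 + 6) = 2 + (9 + 6) = 2 + 15 = 17)
f(A) = 52*A (f(A) = (A + A)*(17 + 9) = (2*A)*26 = 52*A)
(-230 + f(21))*((6 - 1)*(-8)) = (-230 + 52*21)*((6 - 1)*(-8)) = (-230 + 1092)*(5*(-8)) = 862*(-40) = -34480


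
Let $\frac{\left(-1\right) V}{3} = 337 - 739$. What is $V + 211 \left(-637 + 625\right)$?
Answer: $-1326$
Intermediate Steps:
$V = 1206$ ($V = - 3 \left(337 - 739\right) = \left(-3\right) \left(-402\right) = 1206$)
$V + 211 \left(-637 + 625\right) = 1206 + 211 \left(-637 + 625\right) = 1206 + 211 \left(-12\right) = 1206 - 2532 = -1326$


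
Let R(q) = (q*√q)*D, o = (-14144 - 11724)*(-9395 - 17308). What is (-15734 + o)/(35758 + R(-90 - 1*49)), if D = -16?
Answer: 6174847613065/491538257 - 384050033320*I*√139/491538257 ≈ 12562.0 - 9211.7*I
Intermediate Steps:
o = 690753204 (o = -25868*(-26703) = 690753204)
R(q) = -16*q^(3/2) (R(q) = (q*√q)*(-16) = q^(3/2)*(-16) = -16*q^(3/2))
(-15734 + o)/(35758 + R(-90 - 1*49)) = (-15734 + 690753204)/(35758 - 16*(-90 - 1*49)^(3/2)) = 690737470/(35758 - 16*(-90 - 49)^(3/2)) = 690737470/(35758 - (-2224)*I*√139) = 690737470/(35758 + 2224*I*√139)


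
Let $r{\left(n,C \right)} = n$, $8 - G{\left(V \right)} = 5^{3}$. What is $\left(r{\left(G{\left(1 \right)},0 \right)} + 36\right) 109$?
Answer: $-8829$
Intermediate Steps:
$G{\left(V \right)} = -117$ ($G{\left(V \right)} = 8 - 5^{3} = 8 - 125 = -117$)
$\left(r{\left(G{\left(1 \right)},0 \right)} + 36\right) 109 = \left(-117 + 36\right) 109 = \left(-81\right) 109 = -8829$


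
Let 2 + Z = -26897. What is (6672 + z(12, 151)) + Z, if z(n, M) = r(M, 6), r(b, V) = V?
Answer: -20221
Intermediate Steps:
z(n, M) = 6
Z = -26899 (Z = -2 - 26897 = -26899)
(6672 + z(12, 151)) + Z = (6672 + 6) - 26899 = 6678 - 26899 = -20221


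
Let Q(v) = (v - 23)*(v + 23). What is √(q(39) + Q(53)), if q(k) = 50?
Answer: √2330 ≈ 48.270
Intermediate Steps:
Q(v) = (-23 + v)*(23 + v)
√(q(39) + Q(53)) = √(50 + (-529 + 53²)) = √(50 + (-529 + 2809)) = √(50 + 2280) = √2330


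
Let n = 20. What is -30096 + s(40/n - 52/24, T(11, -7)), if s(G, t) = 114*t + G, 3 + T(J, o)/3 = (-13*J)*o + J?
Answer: 1889891/6 ≈ 3.1498e+5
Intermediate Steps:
T(J, o) = -9 + 3*J - 39*J*o (T(J, o) = -9 + 3*((-13*J)*o + J) = -9 + 3*(-13*J*o + J) = -9 + 3*(J - 13*J*o) = -9 + (3*J - 39*J*o) = -9 + 3*J - 39*J*o)
s(G, t) = G + 114*t
-30096 + s(40/n - 52/24, T(11, -7)) = -30096 + ((40/20 - 52/24) + 114*(-9 + 3*11 - 39*11*(-7))) = -30096 + ((40*(1/20) - 52*1/24) + 114*(-9 + 33 + 3003)) = -30096 + ((2 - 13/6) + 114*3027) = -30096 + (-⅙ + 345078) = -30096 + 2070467/6 = 1889891/6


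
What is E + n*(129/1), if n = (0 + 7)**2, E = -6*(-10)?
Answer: 6381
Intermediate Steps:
E = 60
n = 49 (n = 7**2 = 49)
E + n*(129/1) = 60 + 49*(129/1) = 60 + 49*(129*1) = 60 + 49*129 = 60 + 6321 = 6381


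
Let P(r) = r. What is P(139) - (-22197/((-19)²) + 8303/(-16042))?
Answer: 1164053175/5791162 ≈ 201.01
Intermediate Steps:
P(139) - (-22197/((-19)²) + 8303/(-16042)) = 139 - (-22197/((-19)²) + 8303/(-16042)) = 139 - (-22197/361 + 8303*(-1/16042)) = 139 - (-22197*1/361 - 8303/16042) = 139 - (-22197/361 - 8303/16042) = 139 - 1*(-359081657/5791162) = 139 + 359081657/5791162 = 1164053175/5791162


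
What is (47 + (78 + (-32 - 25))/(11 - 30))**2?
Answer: 760384/361 ≈ 2106.3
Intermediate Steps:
(47 + (78 + (-32 - 25))/(11 - 30))**2 = (47 + (78 - 57)/(-19))**2 = (47 + 21*(-1/19))**2 = (47 - 21/19)**2 = (872/19)**2 = 760384/361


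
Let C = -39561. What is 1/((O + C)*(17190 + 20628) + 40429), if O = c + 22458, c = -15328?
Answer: -1/1226435129 ≈ -8.1537e-10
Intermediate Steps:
O = 7130 (O = -15328 + 22458 = 7130)
1/((O + C)*(17190 + 20628) + 40429) = 1/((7130 - 39561)*(17190 + 20628) + 40429) = 1/(-32431*37818 + 40429) = 1/(-1226475558 + 40429) = 1/(-1226435129) = -1/1226435129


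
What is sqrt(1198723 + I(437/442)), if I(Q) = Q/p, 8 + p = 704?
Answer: sqrt(7090255313929671)/76908 ≈ 1094.9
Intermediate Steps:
p = 696 (p = -8 + 704 = 696)
I(Q) = Q/696
sqrt(1198723 + I(437/442)) = sqrt(1198723 + (437/442)/696) = sqrt(1198723 + (437*(1/442))/696) = sqrt(1198723 + (1/696)*(437/442)) = sqrt(1198723 + 437/307632) = sqrt(368765554373/307632) = sqrt(7090255313929671)/76908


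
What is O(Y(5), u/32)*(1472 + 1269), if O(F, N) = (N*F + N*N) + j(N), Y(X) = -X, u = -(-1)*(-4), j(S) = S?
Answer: 90453/64 ≈ 1413.3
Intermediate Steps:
u = -4 (u = -1*4 = -4)
O(F, N) = N + N² + F*N (O(F, N) = (N*F + N*N) + N = (F*N + N²) + N = (N² + F*N) + N = N + N² + F*N)
O(Y(5), u/32)*(1472 + 1269) = ((-4/32)*(1 - 1*5 - 4/32))*(1472 + 1269) = ((-4*1/32)*(1 - 5 - 4*1/32))*2741 = -(1 - 5 - ⅛)/8*2741 = -⅛*(-33/8)*2741 = (33/64)*2741 = 90453/64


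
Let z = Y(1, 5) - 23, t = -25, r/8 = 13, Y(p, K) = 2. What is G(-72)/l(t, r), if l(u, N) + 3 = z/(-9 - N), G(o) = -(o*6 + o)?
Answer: -9492/53 ≈ -179.09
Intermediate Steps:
r = 104 (r = 8*13 = 104)
G(o) = -7*o (G(o) = -(6*o + o) = -7*o)
z = -21 (z = 2 - 23 = -21)
l(u, N) = -3 - 21/(-9 - N)
G(-72)/l(t, r) = (-7*(-72))/((3*(-2 - 1*104)/(9 + 104))) = 504/((3*(-2 - 104)/113)) = 504/((3*(1/113)*(-106))) = 504/(-318/113) = 504*(-113/318) = -9492/53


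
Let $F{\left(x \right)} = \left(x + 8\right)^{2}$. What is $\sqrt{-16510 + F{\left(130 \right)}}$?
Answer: $\sqrt{2534} \approx 50.339$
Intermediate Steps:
$F{\left(x \right)} = \left(8 + x\right)^{2}$
$\sqrt{-16510 + F{\left(130 \right)}} = \sqrt{-16510 + \left(8 + 130\right)^{2}} = \sqrt{-16510 + 138^{2}} = \sqrt{-16510 + 19044} = \sqrt{2534}$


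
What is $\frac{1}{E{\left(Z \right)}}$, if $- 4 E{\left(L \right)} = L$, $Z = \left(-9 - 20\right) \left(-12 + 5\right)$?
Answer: $- \frac{4}{203} \approx -0.019704$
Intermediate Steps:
$Z = 203$ ($Z = \left(-29\right) \left(-7\right) = 203$)
$E{\left(L \right)} = - \frac{L}{4}$
$\frac{1}{E{\left(Z \right)}} = \frac{1}{\left(- \frac{1}{4}\right) 203} = \frac{1}{- \frac{203}{4}} = - \frac{4}{203}$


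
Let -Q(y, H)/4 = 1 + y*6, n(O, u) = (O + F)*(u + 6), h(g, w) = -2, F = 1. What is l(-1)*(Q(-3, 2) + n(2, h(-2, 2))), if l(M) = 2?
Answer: 160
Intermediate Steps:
n(O, u) = (1 + O)*(6 + u) (n(O, u) = (O + 1)*(u + 6) = (1 + O)*(6 + u))
Q(y, H) = -4 - 24*y (Q(y, H) = -4*(1 + y*6) = -4*(1 + 6*y) = -4 - 24*y)
l(-1)*(Q(-3, 2) + n(2, h(-2, 2))) = 2*((-4 - 24*(-3)) + (6 - 2 + 6*2 + 2*(-2))) = 2*((-4 + 72) + (6 - 2 + 12 - 4)) = 2*(68 + 12) = 2*80 = 160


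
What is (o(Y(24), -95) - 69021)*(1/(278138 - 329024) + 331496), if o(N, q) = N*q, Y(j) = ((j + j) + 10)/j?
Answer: -14017846112643185/610632 ≈ -2.2956e+10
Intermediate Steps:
Y(j) = (10 + 2*j)/j (Y(j) = (2*j + 10)/j = (10 + 2*j)/j)
(o(Y(24), -95) - 69021)*(1/(278138 - 329024) + 331496) = ((2 + 10/24)*(-95) - 69021)*(1/(278138 - 329024) + 331496) = ((2 + 10*(1/24))*(-95) - 69021)*(1/(-50886) + 331496) = ((2 + 5/12)*(-95) - 69021)*(-1/50886 + 331496) = ((29/12)*(-95) - 69021)*(16868505455/50886) = (-2755/12 - 69021)*(16868505455/50886) = -831007/12*16868505455/50886 = -14017846112643185/610632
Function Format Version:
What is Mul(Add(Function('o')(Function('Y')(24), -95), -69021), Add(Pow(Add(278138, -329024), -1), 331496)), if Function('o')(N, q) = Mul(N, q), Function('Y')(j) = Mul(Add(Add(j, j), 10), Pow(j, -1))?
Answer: Rational(-14017846112643185, 610632) ≈ -2.2956e+10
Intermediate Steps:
Function('Y')(j) = Mul(Pow(j, -1), Add(10, Mul(2, j))) (Function('Y')(j) = Mul(Add(Mul(2, j), 10), Pow(j, -1)) = Mul(Add(10, Mul(2, j)), Pow(j, -1)) = Mul(Pow(j, -1), Add(10, Mul(2, j))))
Mul(Add(Function('o')(Function('Y')(24), -95), -69021), Add(Pow(Add(278138, -329024), -1), 331496)) = Mul(Add(Mul(Add(2, Mul(10, Pow(24, -1))), -95), -69021), Add(Pow(Add(278138, -329024), -1), 331496)) = Mul(Add(Mul(Add(2, Mul(10, Rational(1, 24))), -95), -69021), Add(Pow(-50886, -1), 331496)) = Mul(Add(Mul(Add(2, Rational(5, 12)), -95), -69021), Add(Rational(-1, 50886), 331496)) = Mul(Add(Mul(Rational(29, 12), -95), -69021), Rational(16868505455, 50886)) = Mul(Add(Rational(-2755, 12), -69021), Rational(16868505455, 50886)) = Mul(Rational(-831007, 12), Rational(16868505455, 50886)) = Rational(-14017846112643185, 610632)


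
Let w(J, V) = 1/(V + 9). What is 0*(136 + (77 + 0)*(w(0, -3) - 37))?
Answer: 0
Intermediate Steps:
w(J, V) = 1/(9 + V)
0*(136 + (77 + 0)*(w(0, -3) - 37)) = 0*(136 + (77 + 0)*(1/(9 - 3) - 37)) = 0*(136 + 77*(1/6 - 37)) = 0*(136 + 77*(-221/6)) = 0*(136 - 17017/6) = 0*(-16201/6) = 0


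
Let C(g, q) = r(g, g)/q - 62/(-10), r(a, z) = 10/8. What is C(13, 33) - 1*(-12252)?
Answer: 8090437/660 ≈ 12258.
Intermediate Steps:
r(a, z) = 5/4 (r(a, z) = 10*(⅛) = 5/4)
C(g, q) = 31/5 + 5/(4*q) (C(g, q) = 5/(4*q) - 62/(-10) = 5/(4*q) - 62*(-⅒) = 5/(4*q) + 31/5 = 31/5 + 5/(4*q))
C(13, 33) - 1*(-12252) = (1/20)*(25 + 124*33)/33 - 1*(-12252) = (1/20)*(1/33)*(25 + 4092) + 12252 = (1/20)*(1/33)*4117 + 12252 = 4117/660 + 12252 = 8090437/660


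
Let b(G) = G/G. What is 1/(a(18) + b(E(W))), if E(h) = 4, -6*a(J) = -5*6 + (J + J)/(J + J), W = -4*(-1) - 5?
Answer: 6/35 ≈ 0.17143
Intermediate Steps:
W = -1 (W = 4 - 5 = -1)
a(J) = 29/6 (a(J) = -(-5*6 + (J + J)/(J + J))/6 = -(-30 + (2*J)/((2*J)))/6 = -(-30 + (2*J)*(1/(2*J)))/6 = -(-30 + 1)/6 = -⅙*(-29) = 29/6)
b(G) = 1
1/(a(18) + b(E(W))) = 1/(29/6 + 1) = 1/(35/6) = 6/35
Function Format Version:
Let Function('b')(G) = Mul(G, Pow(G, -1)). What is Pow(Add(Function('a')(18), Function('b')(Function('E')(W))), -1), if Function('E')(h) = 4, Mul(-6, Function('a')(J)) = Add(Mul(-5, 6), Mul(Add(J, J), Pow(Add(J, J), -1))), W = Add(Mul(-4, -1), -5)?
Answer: Rational(6, 35) ≈ 0.17143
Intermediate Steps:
W = -1 (W = Add(4, -5) = -1)
Function('a')(J) = Rational(29, 6) (Function('a')(J) = Mul(Rational(-1, 6), Add(Mul(-5, 6), Mul(Add(J, J), Pow(Add(J, J), -1)))) = Mul(Rational(-1, 6), Add(-30, Mul(Mul(2, J), Pow(Mul(2, J), -1)))) = Mul(Rational(-1, 6), Add(-30, Mul(Mul(2, J), Mul(Rational(1, 2), Pow(J, -1))))) = Mul(Rational(-1, 6), Add(-30, 1)) = Mul(Rational(-1, 6), -29) = Rational(29, 6))
Function('b')(G) = 1
Pow(Add(Function('a')(18), Function('b')(Function('E')(W))), -1) = Pow(Add(Rational(29, 6), 1), -1) = Pow(Rational(35, 6), -1) = Rational(6, 35)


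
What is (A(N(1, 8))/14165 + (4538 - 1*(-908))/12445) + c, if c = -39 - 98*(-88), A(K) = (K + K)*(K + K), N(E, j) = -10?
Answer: 302695064843/35256685 ≈ 8585.5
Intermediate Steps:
A(K) = 4*K² (A(K) = (2*K)*(2*K) = 4*K²)
c = 8585 (c = -39 + 8624 = 8585)
(A(N(1, 8))/14165 + (4538 - 1*(-908))/12445) + c = ((4*(-10)²)/14165 + (4538 - 1*(-908))/12445) + 8585 = ((4*100)*(1/14165) + (4538 + 908)*(1/12445)) + 8585 = (400*(1/14165) + 5446*(1/12445)) + 8585 = (80/2833 + 5446/12445) + 8585 = 16424118/35256685 + 8585 = 302695064843/35256685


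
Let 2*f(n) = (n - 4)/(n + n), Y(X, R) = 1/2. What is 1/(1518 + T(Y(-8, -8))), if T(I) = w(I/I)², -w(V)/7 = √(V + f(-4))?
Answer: 2/3183 ≈ 0.00062834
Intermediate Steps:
Y(X, R) = ½
f(n) = (-4 + n)/(4*n) (f(n) = ((n - 4)/(n + n))/2 = ((-4 + n)/((2*n)))/2 = ((-4 + n)*(1/(2*n)))/2 = ((-4 + n)/(2*n))/2 = (-4 + n)/(4*n))
w(V) = -7*√(½ + V) (w(V) = -7*√(V + (¼)*(-4 - 4)/(-4)) = -7*√(V + (¼)*(-¼)*(-8)) = -7*√(V + ½) = -7*√(½ + V))
T(I) = 147/2 (T(I) = (-7*√(2 + 4*(I/I))/2)² = (-7*√(2 + 4*1)/2)² = (-7*√(2 + 4)/2)² = (-7*√6/2)² = 147/2)
1/(1518 + T(Y(-8, -8))) = 1/(1518 + 147/2) = 1/(3183/2) = 2/3183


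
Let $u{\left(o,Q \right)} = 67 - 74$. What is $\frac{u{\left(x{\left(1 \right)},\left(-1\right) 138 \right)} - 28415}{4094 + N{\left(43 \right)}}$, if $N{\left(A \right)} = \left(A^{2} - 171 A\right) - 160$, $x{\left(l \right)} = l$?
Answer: $\frac{14211}{785} \approx 18.103$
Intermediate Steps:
$u{\left(o,Q \right)} = -7$ ($u{\left(o,Q \right)} = 67 - 74 = -7$)
$N{\left(A \right)} = -160 + A^{2} - 171 A$
$\frac{u{\left(x{\left(1 \right)},\left(-1\right) 138 \right)} - 28415}{4094 + N{\left(43 \right)}} = \frac{-7 - 28415}{4094 - \left(7513 - 1849\right)} = - \frac{28422}{4094 - 5664} = - \frac{28422}{-1570} = \left(-28422\right) \left(- \frac{1}{1570}\right) = \frac{14211}{785}$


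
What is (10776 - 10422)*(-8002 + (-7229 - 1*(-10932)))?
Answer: -1521846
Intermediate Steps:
(10776 - 10422)*(-8002 + (-7229 - 1*(-10932))) = 354*(-8002 + (-7229 + 10932)) = 354*(-8002 + 3703) = 354*(-4299) = -1521846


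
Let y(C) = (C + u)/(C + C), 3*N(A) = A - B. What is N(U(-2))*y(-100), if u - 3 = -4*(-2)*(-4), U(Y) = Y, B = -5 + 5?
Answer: -43/100 ≈ -0.43000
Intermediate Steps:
B = 0
N(A) = A/3 (N(A) = (A - 1*0)/3 = (A + 0)/3 = A/3)
u = -29 (u = 3 - 4*(-2)*(-4) = 3 + 8*(-4) = 3 - 32 = -29)
y(C) = (-29 + C)/(2*C) (y(C) = (C - 29)/(C + C) = (-29 + C)/((2*C)) = (-29 + C)*(1/(2*C)) = (-29 + C)/(2*C))
N(U(-2))*y(-100) = ((⅓)*(-2))*((½)*(-29 - 100)/(-100)) = -(-1)*(-129)/(3*100) = -⅔*129/200 = -43/100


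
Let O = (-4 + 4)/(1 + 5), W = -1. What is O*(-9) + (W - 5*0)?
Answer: -1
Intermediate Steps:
O = 0 (O = 0/6 = 0*(⅙) = 0)
O*(-9) + (W - 5*0) = 0*(-9) + (-1 - 5*0) = 0 + (-1 + 0) = 0 - 1 = -1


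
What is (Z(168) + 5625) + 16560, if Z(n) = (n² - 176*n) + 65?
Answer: 20906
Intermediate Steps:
Z(n) = 65 + n² - 176*n
(Z(168) + 5625) + 16560 = ((65 + 168² - 176*168) + 5625) + 16560 = ((65 + 28224 - 29568) + 5625) + 16560 = (-1279 + 5625) + 16560 = 4346 + 16560 = 20906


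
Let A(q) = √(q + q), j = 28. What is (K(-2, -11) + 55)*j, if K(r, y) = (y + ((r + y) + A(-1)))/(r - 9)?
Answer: 17612/11 - 28*I*√2/11 ≈ 1601.1 - 3.5998*I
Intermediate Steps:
A(q) = √2*√q (A(q) = √(2*q) = √2*√q)
K(r, y) = (r + 2*y + I*√2)/(-9 + r) (K(r, y) = (y + ((r + y) + √2*√(-1)))/(r - 9) = (y + ((r + y) + √2*I))/(-9 + r) = (y + ((r + y) + I*√2))/(-9 + r) = (y + (r + y + I*√2))/(-9 + r) = (r + 2*y + I*√2)/(-9 + r))
(K(-2, -11) + 55)*j = ((-2 + 2*(-11) + I*√2)/(-9 - 2) + 55)*28 = ((-2 - 22 + I*√2)/(-11) + 55)*28 = (-(-24 + I*√2)/11 + 55)*28 = ((24/11 - I*√2/11) + 55)*28 = (629/11 - I*√2/11)*28 = 17612/11 - 28*I*√2/11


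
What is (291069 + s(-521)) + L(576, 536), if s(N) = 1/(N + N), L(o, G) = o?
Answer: 303894089/1042 ≈ 2.9165e+5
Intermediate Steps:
s(N) = 1/(2*N)
(291069 + s(-521)) + L(576, 536) = (291069 + (1/2)/(-521)) + 576 = (291069 + (1/2)*(-1/521)) + 576 = (291069 - 1/1042) + 576 = 303293897/1042 + 576 = 303894089/1042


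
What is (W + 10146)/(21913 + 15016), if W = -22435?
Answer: -12289/36929 ≈ -0.33277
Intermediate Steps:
(W + 10146)/(21913 + 15016) = (-22435 + 10146)/(21913 + 15016) = -12289/36929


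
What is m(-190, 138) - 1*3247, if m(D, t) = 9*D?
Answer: -4957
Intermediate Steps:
m(-190, 138) - 1*3247 = 9*(-190) - 1*3247 = -1710 - 3247 = -4957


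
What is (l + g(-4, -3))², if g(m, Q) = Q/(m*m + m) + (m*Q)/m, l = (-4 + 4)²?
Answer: 169/16 ≈ 10.563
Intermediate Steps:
l = 0 (l = 0² = 0)
g(m, Q) = Q + Q/(m + m²) (g(m, Q) = Q/(m² + m) + (Q*m)/m = Q/(m + m²) + Q = Q + Q/(m + m²))
(l + g(-4, -3))² = (0 - 3*(1 - 4 + (-4)²)/(-4*(1 - 4)))² = (0 - 3*(-¼)*(1 - 4 + 16)/(-3))² = (0 - 3*(-¼)*(-⅓)*13)² = (0 - 13/4)² = (-13/4)² = 169/16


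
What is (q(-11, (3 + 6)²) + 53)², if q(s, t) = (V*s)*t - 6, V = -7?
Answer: 39488656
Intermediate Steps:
q(s, t) = -6 - 7*s*t (q(s, t) = (-7*s)*t - 6 = -7*s*t - 6 = -6 - 7*s*t)
(q(-11, (3 + 6)²) + 53)² = ((-6 - 7*(-11)*(3 + 6)²) + 53)² = ((-6 - 7*(-11)*9²) + 53)² = ((-6 - 7*(-11)*81) + 53)² = ((-6 + 6237) + 53)² = (6231 + 53)² = 6284² = 39488656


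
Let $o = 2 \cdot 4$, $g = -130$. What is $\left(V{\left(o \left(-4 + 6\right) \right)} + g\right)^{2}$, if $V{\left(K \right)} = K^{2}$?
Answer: $15876$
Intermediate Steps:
$o = 8$
$\left(V{\left(o \left(-4 + 6\right) \right)} + g\right)^{2} = \left(\left(8 \left(-4 + 6\right)\right)^{2} - 130\right)^{2} = \left(\left(8 \cdot 2\right)^{2} - 130\right)^{2} = \left(16^{2} - 130\right)^{2} = \left(256 - 130\right)^{2} = 126^{2} = 15876$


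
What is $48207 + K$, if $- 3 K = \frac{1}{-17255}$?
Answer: $\frac{2495435356}{51765} \approx 48207.0$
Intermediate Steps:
$K = \frac{1}{51765}$ ($K = - \frac{1}{3 \left(-17255\right)} = \left(- \frac{1}{3}\right) \left(- \frac{1}{17255}\right) = \frac{1}{51765} \approx 1.9318 \cdot 10^{-5}$)
$48207 + K = 48207 + \frac{1}{51765} = \frac{2495435356}{51765}$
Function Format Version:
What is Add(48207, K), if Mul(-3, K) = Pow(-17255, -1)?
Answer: Rational(2495435356, 51765) ≈ 48207.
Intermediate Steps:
K = Rational(1, 51765) (K = Mul(Rational(-1, 3), Pow(-17255, -1)) = Mul(Rational(-1, 3), Rational(-1, 17255)) = Rational(1, 51765) ≈ 1.9318e-5)
Add(48207, K) = Add(48207, Rational(1, 51765)) = Rational(2495435356, 51765)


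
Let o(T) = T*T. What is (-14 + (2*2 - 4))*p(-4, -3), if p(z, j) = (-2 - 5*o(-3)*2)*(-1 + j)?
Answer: -5152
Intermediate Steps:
o(T) = T²
p(z, j) = 92 - 92*j (p(z, j) = (-2 - 5*(-3)²*2)*(-1 + j) = (-2 - 5*9*2)*(-1 + j) = (-2 - 45*2)*(-1 + j) = (-2 - 90)*(-1 + j) = -92*(-1 + j) = 92 - 92*j)
(-14 + (2*2 - 4))*p(-4, -3) = (-14 + (2*2 - 4))*(92 - 92*(-3)) = (-14 + (4 - 4))*(92 + 276) = (-14 + 0)*368 = -14*368 = -5152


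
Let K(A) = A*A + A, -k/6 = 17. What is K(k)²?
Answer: 106131204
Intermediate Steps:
k = -102 (k = -6*17 = -102)
K(A) = A + A² (K(A) = A² + A = A + A²)
K(k)² = (-102*(1 - 102))² = (-102*(-101))² = 10302² = 106131204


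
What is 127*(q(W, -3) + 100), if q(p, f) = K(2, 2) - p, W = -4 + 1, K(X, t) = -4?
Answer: 12573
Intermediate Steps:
W = -3
q(p, f) = -4 - p
127*(q(W, -3) + 100) = 127*((-4 - 1*(-3)) + 100) = 127*((-4 + 3) + 100) = 127*(-1 + 100) = 127*99 = 12573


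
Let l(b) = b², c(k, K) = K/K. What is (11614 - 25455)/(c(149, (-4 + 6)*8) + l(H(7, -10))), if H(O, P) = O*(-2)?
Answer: -13841/197 ≈ -70.259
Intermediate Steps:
H(O, P) = -2*O
c(k, K) = 1
(11614 - 25455)/(c(149, (-4 + 6)*8) + l(H(7, -10))) = (11614 - 25455)/(1 + (-2*7)²) = -13841/(1 + (-14)²) = -13841/(1 + 196) = -13841/197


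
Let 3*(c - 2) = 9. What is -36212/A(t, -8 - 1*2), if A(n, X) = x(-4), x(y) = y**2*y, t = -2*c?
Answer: 9053/16 ≈ 565.81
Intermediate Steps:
c = 5 (c = 2 + (1/3)*9 = 2 + 3 = 5)
t = -10 (t = -2*5 = -10)
x(y) = y**3
A(n, X) = -64 (A(n, X) = (-4)**3 = -64)
-36212/A(t, -8 - 1*2) = -36212/(-64) = -36212*(-1/64) = 9053/16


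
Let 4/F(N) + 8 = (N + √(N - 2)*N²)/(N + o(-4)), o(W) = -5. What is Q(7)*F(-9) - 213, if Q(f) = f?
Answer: (-17253*√11 + 22331*I)/(-103*I + 81*√11) ≈ -213.49 + 1.2722*I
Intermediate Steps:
F(N) = 4/(-8 + (N + N²*√(-2 + N))/(-5 + N)) (F(N) = 4/(-8 + (N + √(N - 2)*N²)/(N - 5)) = 4/(-8 + (N + √(-2 + N)*N²)/(-5 + N)) = 4/(-8 + (N + N²*√(-2 + N))/(-5 + N)))
Q(7)*F(-9) - 213 = 7*(4*(-5 - 9)/(40 - 7*(-9) + (-9)²*√(-2 - 9))) - 213 = 7*(4*(-14)/(40 + 63 + 81*√(-11))) - 213 = 7*(4*(-14)/(40 + 63 + 81*(I*√11))) - 213 = 7*(4*(-14)/(40 + 63 + 81*I*√11)) - 213 = 7*(4*(-14)/(103 + 81*I*√11)) - 213 = 7*(-56/(103 + 81*I*√11)) - 213 = -392/(103 + 81*I*√11) - 213 = -213 - 392/(103 + 81*I*√11)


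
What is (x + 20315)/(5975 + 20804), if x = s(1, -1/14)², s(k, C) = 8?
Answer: 20379/26779 ≈ 0.76101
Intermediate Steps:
x = 64 (x = 8² = 64)
(x + 20315)/(5975 + 20804) = (64 + 20315)/(5975 + 20804) = 20379/26779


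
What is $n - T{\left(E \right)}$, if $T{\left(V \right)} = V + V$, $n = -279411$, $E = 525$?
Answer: $-280461$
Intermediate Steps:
$T{\left(V \right)} = 2 V$
$n - T{\left(E \right)} = -279411 - 2 \cdot 525 = -279411 - 1050 = -280461$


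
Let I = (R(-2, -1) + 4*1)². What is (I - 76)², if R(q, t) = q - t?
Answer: 4489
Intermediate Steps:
I = 9 (I = ((-2 - 1*(-1)) + 4*1)² = ((-2 + 1) + 4)² = (-1 + 4)² = 3² = 9)
(I - 76)² = (9 - 76)² = (-67)² = 4489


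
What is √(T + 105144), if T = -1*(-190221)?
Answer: √295365 ≈ 543.47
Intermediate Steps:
T = 190221
√(T + 105144) = √(190221 + 105144) = √295365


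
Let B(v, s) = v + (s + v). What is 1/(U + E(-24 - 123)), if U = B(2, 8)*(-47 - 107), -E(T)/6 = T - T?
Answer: -1/1848 ≈ -0.00054113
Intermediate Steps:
B(v, s) = s + 2*v
E(T) = 0 (E(T) = -6*(T - T) = -6*0 = 0)
U = -1848 (U = (8 + 2*2)*(-47 - 107) = (8 + 4)*(-154) = 12*(-154) = -1848)
1/(U + E(-24 - 123)) = 1/(-1848 + 0) = 1/(-1848) = -1/1848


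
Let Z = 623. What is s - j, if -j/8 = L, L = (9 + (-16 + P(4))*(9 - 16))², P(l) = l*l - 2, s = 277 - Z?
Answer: 3886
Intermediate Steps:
s = -346 (s = 277 - 1*623 = 277 - 623 = -346)
P(l) = -2 + l² (P(l) = l² - 2 = -2 + l²)
L = 529 (L = (9 + (-16 + (-2 + 4²))*(9 - 16))² = (9 + (-16 + (-2 + 16))*(-7))² = (9 + (-16 + 14)*(-7))² = (9 - 2*(-7))² = (9 + 14)² = 23² = 529)
j = -4232 (j = -8*529 = -4232)
s - j = -346 - 1*(-4232) = -346 + 4232 = 3886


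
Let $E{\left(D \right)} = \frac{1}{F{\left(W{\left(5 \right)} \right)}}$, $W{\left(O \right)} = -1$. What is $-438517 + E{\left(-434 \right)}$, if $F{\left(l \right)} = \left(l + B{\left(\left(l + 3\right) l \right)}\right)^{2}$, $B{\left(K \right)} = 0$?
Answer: $-438516$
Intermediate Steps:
$F{\left(l \right)} = l^{2}$ ($F{\left(l \right)} = \left(l + 0\right)^{2} = l^{2}$)
$E{\left(D \right)} = 1$ ($E{\left(D \right)} = \frac{1}{\left(-1\right)^{2}} = 1^{-1} = 1$)
$-438517 + E{\left(-434 \right)} = -438517 + 1 = -438516$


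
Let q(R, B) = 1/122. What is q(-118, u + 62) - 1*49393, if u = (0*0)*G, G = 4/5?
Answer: -6025945/122 ≈ -49393.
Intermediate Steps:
G = 4/5 (G = 4*(1/5) = 4/5 ≈ 0.80000)
u = 0 (u = (0*0)*(4/5) = 0*(4/5) = 0)
q(R, B) = 1/122
q(-118, u + 62) - 1*49393 = 1/122 - 1*49393 = 1/122 - 49393 = -6025945/122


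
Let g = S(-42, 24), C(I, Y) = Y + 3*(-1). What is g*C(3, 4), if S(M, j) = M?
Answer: -42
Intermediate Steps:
C(I, Y) = -3 + Y (C(I, Y) = Y - 3 = -3 + Y)
g = -42
g*C(3, 4) = -42*(-3 + 4) = -42*1 = -42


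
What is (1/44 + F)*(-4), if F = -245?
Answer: 10779/11 ≈ 979.91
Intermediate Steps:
(1/44 + F)*(-4) = (1/44 - 245)*(-4) = -10779/44*(-4) = 10779/11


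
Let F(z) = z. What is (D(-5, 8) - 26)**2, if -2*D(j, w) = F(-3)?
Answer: 2401/4 ≈ 600.25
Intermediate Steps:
D(j, w) = 3/2 (D(j, w) = -1/2*(-3) = 3/2)
(D(-5, 8) - 26)**2 = (3/2 - 26)**2 = (-49/2)**2 = 2401/4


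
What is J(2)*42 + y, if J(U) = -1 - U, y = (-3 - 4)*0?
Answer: -126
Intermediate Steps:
y = 0 (y = -7*0 = 0)
J(2)*42 + y = (-1 - 1*2)*42 + 0 = (-1 - 2)*42 + 0 = -3*42 + 0 = -126 + 0 = -126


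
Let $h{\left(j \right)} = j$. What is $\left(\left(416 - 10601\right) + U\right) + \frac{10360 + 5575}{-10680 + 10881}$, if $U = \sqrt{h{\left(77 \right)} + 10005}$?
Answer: $- \frac{2031250}{201} + 71 \sqrt{2} \approx -10005.0$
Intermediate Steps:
$U = 71 \sqrt{2}$ ($U = \sqrt{77 + 10005} = \sqrt{10082} = 71 \sqrt{2} \approx 100.41$)
$\left(\left(416 - 10601\right) + U\right) + \frac{10360 + 5575}{-10680 + 10881} = \left(\left(416 - 10601\right) + 71 \sqrt{2}\right) + \frac{10360 + 5575}{-10680 + 10881} = \left(\left(416 - 10601\right) + 71 \sqrt{2}\right) + \frac{15935}{201} = \left(-10185 + 71 \sqrt{2}\right) + 15935 \cdot \frac{1}{201} = \left(-10185 + 71 \sqrt{2}\right) + \frac{15935}{201} = - \frac{2031250}{201} + 71 \sqrt{2}$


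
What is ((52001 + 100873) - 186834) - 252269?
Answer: -286229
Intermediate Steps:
((52001 + 100873) - 186834) - 252269 = (152874 - 186834) - 252269 = -33960 - 252269 = -286229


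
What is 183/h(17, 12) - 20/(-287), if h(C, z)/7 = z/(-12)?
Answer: -1069/41 ≈ -26.073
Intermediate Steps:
h(C, z) = -7*z/12 (h(C, z) = 7*(z/(-12)) = 7*(z*(-1/12)) = 7*(-z/12) = -7*z/12)
183/h(17, 12) - 20/(-287) = 183/((-7/12*12)) - 20/(-287) = 183/(-7) - 20*(-1/287) = 183*(-1/7) + 20/287 = -183/7 + 20/287 = -1069/41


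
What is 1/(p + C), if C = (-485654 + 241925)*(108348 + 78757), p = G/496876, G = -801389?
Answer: -496876/22658993768262809 ≈ -2.1928e-11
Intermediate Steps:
p = -801389/496876 ≈ -1.6129
C = -45602914545 (C = -243729*187105 = -45602914545)
1/(p + C) = 1/(-801389/496876 - 45602914545) = 1/(-22658993768262809/496876) = -496876/22658993768262809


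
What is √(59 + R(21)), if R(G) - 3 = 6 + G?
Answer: √89 ≈ 9.4340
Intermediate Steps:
R(G) = 9 + G (R(G) = 3 + (6 + G) = 9 + G)
√(59 + R(21)) = √(59 + (9 + 21)) = √(59 + 30) = √89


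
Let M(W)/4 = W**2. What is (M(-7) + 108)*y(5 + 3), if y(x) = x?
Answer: 2432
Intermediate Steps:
M(W) = 4*W**2
(M(-7) + 108)*y(5 + 3) = (4*(-7)**2 + 108)*(5 + 3) = (4*49 + 108)*8 = (196 + 108)*8 = 304*8 = 2432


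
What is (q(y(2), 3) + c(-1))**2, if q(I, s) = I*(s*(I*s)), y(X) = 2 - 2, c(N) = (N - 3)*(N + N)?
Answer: 64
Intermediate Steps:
c(N) = 2*N*(-3 + N) (c(N) = (-3 + N)*(2*N) = 2*N*(-3 + N))
y(X) = 0
q(I, s) = I**2*s**2 (q(I, s) = I*(I*s**2) = I**2*s**2)
(q(y(2), 3) + c(-1))**2 = (0**2*3**2 + 2*(-1)*(-3 - 1))**2 = (0*9 + 2*(-1)*(-4))**2 = (0 + 8)**2 = 8**2 = 64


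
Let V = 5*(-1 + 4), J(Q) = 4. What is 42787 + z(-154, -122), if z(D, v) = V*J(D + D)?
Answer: 42847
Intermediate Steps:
V = 15 (V = 5*3 = 15)
z(D, v) = 60 (z(D, v) = 15*4 = 60)
42787 + z(-154, -122) = 42787 + 60 = 42847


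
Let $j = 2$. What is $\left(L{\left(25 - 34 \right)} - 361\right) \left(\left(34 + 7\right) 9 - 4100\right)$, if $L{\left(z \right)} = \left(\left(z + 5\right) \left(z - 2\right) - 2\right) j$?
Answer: $1033487$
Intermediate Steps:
$L{\left(z \right)} = -4 + 2 \left(-2 + z\right) \left(5 + z\right)$ ($L{\left(z \right)} = \left(\left(z + 5\right) \left(z - 2\right) - 2\right) 2 = \left(\left(5 + z\right) \left(-2 + z\right) - 2\right) 2 = \left(\left(-2 + z\right) \left(5 + z\right) - 2\right) 2 = \left(-2 + \left(-2 + z\right) \left(5 + z\right)\right) 2 = -4 + 2 \left(-2 + z\right) \left(5 + z\right)$)
$\left(L{\left(25 - 34 \right)} - 361\right) \left(\left(34 + 7\right) 9 - 4100\right) = \left(\left(-24 + 2 \left(25 - 34\right)^{2} + 6 \left(25 - 34\right)\right) - 361\right) \left(\left(34 + 7\right) 9 - 4100\right) = \left(\left(-24 + 2 \left(-9\right)^{2} + 6 \left(-9\right)\right) - 361\right) \left(41 \cdot 9 - 4100\right) = \left(\left(-24 + 2 \cdot 81 - 54\right) - 361\right) \left(369 - 4100\right) = \left(\left(-24 + 162 - 54\right) - 361\right) \left(-3731\right) = \left(84 - 361\right) \left(-3731\right) = \left(-277\right) \left(-3731\right) = 1033487$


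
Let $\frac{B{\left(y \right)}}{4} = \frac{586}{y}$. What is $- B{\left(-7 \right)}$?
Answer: $\frac{2344}{7} \approx 334.86$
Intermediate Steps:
$B{\left(y \right)} = \frac{2344}{y}$ ($B{\left(y \right)} = 4 \frac{586}{y} = \frac{2344}{y}$)
$- B{\left(-7 \right)} = - \frac{2344}{-7} = - \frac{2344 \left(-1\right)}{7} = \left(-1\right) \left(- \frac{2344}{7}\right) = \frac{2344}{7}$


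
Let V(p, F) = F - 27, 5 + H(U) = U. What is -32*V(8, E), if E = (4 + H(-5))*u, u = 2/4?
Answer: 960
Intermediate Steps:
u = 1/2 (u = 2*(1/4) = 1/2 ≈ 0.50000)
H(U) = -5 + U
E = -3 (E = (4 + (-5 - 5))*(1/2) = (4 - 10)*(1/2) = -6*1/2 = -3)
V(p, F) = -27 + F
-32*V(8, E) = -32*(-27 - 3) = -32*(-30) = 960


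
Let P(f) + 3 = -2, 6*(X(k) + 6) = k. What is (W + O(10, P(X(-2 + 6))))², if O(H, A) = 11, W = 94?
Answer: 11025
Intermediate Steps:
X(k) = -6 + k/6
P(f) = -5 (P(f) = -3 - 2 = -5)
(W + O(10, P(X(-2 + 6))))² = (94 + 11)² = 105² = 11025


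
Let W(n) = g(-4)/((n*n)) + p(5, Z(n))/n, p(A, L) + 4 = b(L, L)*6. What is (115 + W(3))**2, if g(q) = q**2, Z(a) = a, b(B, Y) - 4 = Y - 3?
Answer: 1234321/81 ≈ 15239.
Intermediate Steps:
b(B, Y) = 1 + Y (b(B, Y) = 4 + (Y - 3) = 4 + (-3 + Y) = 1 + Y)
p(A, L) = 2 + 6*L (p(A, L) = -4 + (1 + L)*6 = -4 + (6 + 6*L) = 2 + 6*L)
W(n) = 16/n**2 + (2 + 6*n)/n (W(n) = (-4)**2/((n*n)) + (2 + 6*n)/n = 16/(n**2) + (2 + 6*n)/n = 16/n**2 + (2 + 6*n)/n)
(115 + W(3))**2 = (115 + (6 + 2/3 + 16/3**2))**2 = (115 + (6 + 2*(1/3) + 16*(1/9)))**2 = (115 + (6 + 2/3 + 16/9))**2 = (115 + 76/9)**2 = (1111/9)**2 = 1234321/81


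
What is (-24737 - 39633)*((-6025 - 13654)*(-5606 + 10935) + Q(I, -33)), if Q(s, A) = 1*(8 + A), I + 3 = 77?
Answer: 6750444307920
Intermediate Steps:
I = 74 (I = -3 + 77 = 74)
Q(s, A) = 8 + A
(-24737 - 39633)*((-6025 - 13654)*(-5606 + 10935) + Q(I, -33)) = (-24737 - 39633)*((-6025 - 13654)*(-5606 + 10935) + (8 - 33)) = -64370*(-19679*5329 - 25) = -64370*(-104869391 - 25) = -64370*(-104869416) = 6750444307920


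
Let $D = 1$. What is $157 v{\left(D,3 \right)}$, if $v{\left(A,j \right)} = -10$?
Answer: $-1570$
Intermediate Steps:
$157 v{\left(D,3 \right)} = 157 \left(-10\right) = -1570$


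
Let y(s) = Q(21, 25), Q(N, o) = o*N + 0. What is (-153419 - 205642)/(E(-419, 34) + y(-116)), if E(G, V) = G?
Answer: -359061/106 ≈ -3387.4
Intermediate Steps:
Q(N, o) = N*o (Q(N, o) = N*o + 0 = N*o)
y(s) = 525 (y(s) = 21*25 = 525)
(-153419 - 205642)/(E(-419, 34) + y(-116)) = (-153419 - 205642)/(-419 + 525) = -359061/106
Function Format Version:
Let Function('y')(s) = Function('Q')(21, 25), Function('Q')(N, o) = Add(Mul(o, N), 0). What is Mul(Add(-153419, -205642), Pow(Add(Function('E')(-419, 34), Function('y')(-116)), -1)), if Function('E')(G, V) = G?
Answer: Rational(-359061, 106) ≈ -3387.4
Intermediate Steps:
Function('Q')(N, o) = Mul(N, o) (Function('Q')(N, o) = Add(Mul(N, o), 0) = Mul(N, o))
Function('y')(s) = 525 (Function('y')(s) = Mul(21, 25) = 525)
Mul(Add(-153419, -205642), Pow(Add(Function('E')(-419, 34), Function('y')(-116)), -1)) = Mul(Add(-153419, -205642), Pow(Add(-419, 525), -1)) = Mul(-359061, Pow(106, -1)) = Mul(-359061, Rational(1, 106)) = Rational(-359061, 106)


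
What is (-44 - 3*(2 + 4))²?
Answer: 3844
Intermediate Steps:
(-44 - 3*(2 + 4))² = (-44 - 3*6)² = (-44 - 18)² = (-62)² = 3844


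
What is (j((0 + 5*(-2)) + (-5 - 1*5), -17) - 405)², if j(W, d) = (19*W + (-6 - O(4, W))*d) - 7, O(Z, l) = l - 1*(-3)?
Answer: 958441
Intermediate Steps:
O(Z, l) = 3 + l (O(Z, l) = l + 3 = 3 + l)
j(W, d) = -7 + 19*W + d*(-9 - W) (j(W, d) = (19*W + (-6 - (3 + W))*d) - 7 = (19*W + (-6 + (-3 - W))*d) - 7 = (19*W + (-9 - W)*d) - 7 = (19*W + d*(-9 - W)) - 7 = -7 + 19*W + d*(-9 - W))
(j((0 + 5*(-2)) + (-5 - 1*5), -17) - 405)² = ((-7 - 9*(-17) + 19*((0 + 5*(-2)) + (-5 - 1*5)) - 1*((0 + 5*(-2)) + (-5 - 1*5))*(-17)) - 405)² = ((-7 + 153 + 19*((0 - 10) + (-5 - 5)) - 1*((0 - 10) + (-5 - 5))*(-17)) - 405)² = ((-7 + 153 + 19*(-10 - 10) - 1*(-10 - 10)*(-17)) - 405)² = ((-7 + 153 + 19*(-20) - 1*(-20)*(-17)) - 405)² = ((-7 + 153 - 380 - 340) - 405)² = (-574 - 405)² = (-979)² = 958441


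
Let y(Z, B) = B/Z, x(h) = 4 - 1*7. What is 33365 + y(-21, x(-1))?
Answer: 233556/7 ≈ 33365.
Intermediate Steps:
x(h) = -3 (x(h) = 4 - 7 = -3)
33365 + y(-21, x(-1)) = 33365 - 3/(-21) = 33365 - 3*(-1/21) = 33365 + ⅐ = 233556/7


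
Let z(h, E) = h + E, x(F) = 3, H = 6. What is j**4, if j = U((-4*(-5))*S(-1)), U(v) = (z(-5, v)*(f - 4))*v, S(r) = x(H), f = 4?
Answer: 0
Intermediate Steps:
z(h, E) = E + h
S(r) = 3
U(v) = 0 (U(v) = ((v - 5)*(4 - 4))*v = ((-5 + v)*0)*v = 0*v = 0)
j = 0
j**4 = 0**4 = 0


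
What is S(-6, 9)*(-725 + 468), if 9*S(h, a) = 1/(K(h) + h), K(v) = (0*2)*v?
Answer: 257/54 ≈ 4.7593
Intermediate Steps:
K(v) = 0 (K(v) = 0*v = 0)
S(h, a) = 1/(9*h) (S(h, a) = 1/(9*(0 + h)) = 1/(9*h))
S(-6, 9)*(-725 + 468) = ((⅑)/(-6))*(-725 + 468) = ((⅑)*(-⅙))*(-257) = -1/54*(-257) = 257/54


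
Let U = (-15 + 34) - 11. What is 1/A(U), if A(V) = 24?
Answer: 1/24 ≈ 0.041667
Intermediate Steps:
U = 8 (U = 19 - 11 = 8)
1/A(U) = 1/24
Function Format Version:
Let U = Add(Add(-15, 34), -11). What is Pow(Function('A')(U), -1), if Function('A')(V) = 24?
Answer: Rational(1, 24) ≈ 0.041667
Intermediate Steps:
U = 8 (U = Add(19, -11) = 8)
Pow(Function('A')(U), -1) = Pow(24, -1) = Rational(1, 24)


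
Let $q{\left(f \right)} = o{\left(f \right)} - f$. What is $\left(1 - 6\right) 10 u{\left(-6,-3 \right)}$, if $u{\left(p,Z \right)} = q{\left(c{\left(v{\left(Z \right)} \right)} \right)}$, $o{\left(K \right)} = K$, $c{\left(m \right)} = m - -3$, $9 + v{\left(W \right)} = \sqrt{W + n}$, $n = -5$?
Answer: $0$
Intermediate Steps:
$v{\left(W \right)} = -9 + \sqrt{-5 + W}$ ($v{\left(W \right)} = -9 + \sqrt{W - 5} = -9 + \sqrt{-5 + W}$)
$c{\left(m \right)} = 3 + m$ ($c{\left(m \right)} = m + 3 = 3 + m$)
$q{\left(f \right)} = 0$ ($q{\left(f \right)} = f - f = 0$)
$u{\left(p,Z \right)} = 0$
$\left(1 - 6\right) 10 u{\left(-6,-3 \right)} = \left(1 - 6\right) 10 \cdot 0 = \left(-5\right) 10 \cdot 0 = \left(-50\right) 0 = 0$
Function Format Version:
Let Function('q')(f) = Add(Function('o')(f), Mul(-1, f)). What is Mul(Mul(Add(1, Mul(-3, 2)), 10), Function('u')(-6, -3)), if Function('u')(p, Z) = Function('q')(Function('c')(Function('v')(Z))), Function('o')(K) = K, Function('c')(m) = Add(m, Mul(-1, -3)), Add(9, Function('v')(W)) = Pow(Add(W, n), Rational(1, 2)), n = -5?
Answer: 0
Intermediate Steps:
Function('v')(W) = Add(-9, Pow(Add(-5, W), Rational(1, 2))) (Function('v')(W) = Add(-9, Pow(Add(W, -5), Rational(1, 2))) = Add(-9, Pow(Add(-5, W), Rational(1, 2))))
Function('c')(m) = Add(3, m) (Function('c')(m) = Add(m, 3) = Add(3, m))
Function('q')(f) = 0 (Function('q')(f) = Add(f, Mul(-1, f)) = 0)
Function('u')(p, Z) = 0
Mul(Mul(Add(1, Mul(-3, 2)), 10), Function('u')(-6, -3)) = Mul(Mul(Add(1, Mul(-3, 2)), 10), 0) = Mul(Mul(Add(1, -6), 10), 0) = Mul(Mul(-5, 10), 0) = Mul(-50, 0) = 0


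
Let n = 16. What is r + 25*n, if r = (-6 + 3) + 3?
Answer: 400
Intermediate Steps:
r = 0 (r = -3 + 3 = 0)
r + 25*n = 0 + 25*16 = 0 + 400 = 400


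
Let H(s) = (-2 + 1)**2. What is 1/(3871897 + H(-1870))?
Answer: 1/3871898 ≈ 2.5827e-7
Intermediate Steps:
H(s) = 1 (H(s) = (-1)**2 = 1)
1/(3871897 + H(-1870)) = 1/(3871897 + 1) = 1/3871898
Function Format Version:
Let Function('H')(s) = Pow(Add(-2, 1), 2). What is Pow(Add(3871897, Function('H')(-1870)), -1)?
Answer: Rational(1, 3871898) ≈ 2.5827e-7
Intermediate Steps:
Function('H')(s) = 1 (Function('H')(s) = Pow(-1, 2) = 1)
Pow(Add(3871897, Function('H')(-1870)), -1) = Pow(Add(3871897, 1), -1) = Pow(3871898, -1) = Rational(1, 3871898)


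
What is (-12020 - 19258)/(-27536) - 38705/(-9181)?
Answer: 676472099/126404008 ≈ 5.3517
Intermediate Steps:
(-12020 - 19258)/(-27536) - 38705/(-9181) = -31278*(-1/27536) - 38705*(-1/9181) = 15639/13768 + 38705/9181 = 676472099/126404008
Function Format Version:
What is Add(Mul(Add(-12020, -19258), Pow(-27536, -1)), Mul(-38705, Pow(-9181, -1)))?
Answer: Rational(676472099, 126404008) ≈ 5.3517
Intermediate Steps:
Add(Mul(Add(-12020, -19258), Pow(-27536, -1)), Mul(-38705, Pow(-9181, -1))) = Add(Mul(-31278, Rational(-1, 27536)), Mul(-38705, Rational(-1, 9181))) = Add(Rational(15639, 13768), Rational(38705, 9181)) = Rational(676472099, 126404008)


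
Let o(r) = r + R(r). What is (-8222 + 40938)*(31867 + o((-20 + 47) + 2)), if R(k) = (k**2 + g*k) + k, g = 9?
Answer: 1080511332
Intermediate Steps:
R(k) = k**2 + 10*k (R(k) = (k**2 + 9*k) + k = k**2 + 10*k)
o(r) = r + r*(10 + r)
(-8222 + 40938)*(31867 + o((-20 + 47) + 2)) = (-8222 + 40938)*(31867 + ((-20 + 47) + 2)*(11 + ((-20 + 47) + 2))) = 32716*(31867 + (27 + 2)*(11 + (27 + 2))) = 32716*(31867 + 29*(11 + 29)) = 32716*(31867 + 29*40) = 32716*(31867 + 1160) = 32716*33027 = 1080511332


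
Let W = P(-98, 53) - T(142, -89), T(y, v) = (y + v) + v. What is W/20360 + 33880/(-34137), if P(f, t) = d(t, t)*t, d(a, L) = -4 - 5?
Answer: -704851217/695029320 ≈ -1.0141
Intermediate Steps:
T(y, v) = y + 2*v (T(y, v) = (v + y) + v = y + 2*v)
d(a, L) = -9
P(f, t) = -9*t
W = -441 (W = -9*53 - (142 + 2*(-89)) = -477 - (142 - 178) = -477 - 1*(-36) = -477 + 36 = -441)
W/20360 + 33880/(-34137) = -441/20360 + 33880/(-34137) = -441*1/20360 + 33880*(-1/34137) = -441/20360 - 33880/34137 = -704851217/695029320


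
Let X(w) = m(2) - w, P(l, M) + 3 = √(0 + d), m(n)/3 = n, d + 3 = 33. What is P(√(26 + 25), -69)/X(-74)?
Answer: -3/80 + √30/80 ≈ 0.030965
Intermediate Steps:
d = 30 (d = -3 + 33 = 30)
m(n) = 3*n
P(l, M) = -3 + √30 (P(l, M) = -3 + √(0 + 30) = -3 + √30)
X(w) = 6 - w (X(w) = 3*2 - w = 6 - w)
P(√(26 + 25), -69)/X(-74) = (-3 + √30)/(6 - 1*(-74)) = (-3 + √30)/(6 + 74) = (-3 + √30)/80 = (-3 + √30)*(1/80) = -3/80 + √30/80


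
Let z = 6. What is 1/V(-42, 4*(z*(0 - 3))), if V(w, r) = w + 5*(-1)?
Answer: -1/47 ≈ -0.021277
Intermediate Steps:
V(w, r) = -5 + w (V(w, r) = w - 5 = -5 + w)
1/V(-42, 4*(z*(0 - 3))) = 1/(-5 - 42) = 1/(-47) = -1/47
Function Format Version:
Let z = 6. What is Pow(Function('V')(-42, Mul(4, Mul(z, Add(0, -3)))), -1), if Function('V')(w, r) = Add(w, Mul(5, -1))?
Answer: Rational(-1, 47) ≈ -0.021277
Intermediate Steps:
Function('V')(w, r) = Add(-5, w) (Function('V')(w, r) = Add(w, -5) = Add(-5, w))
Pow(Function('V')(-42, Mul(4, Mul(z, Add(0, -3)))), -1) = Pow(Add(-5, -42), -1) = Pow(-47, -1) = Rational(-1, 47)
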